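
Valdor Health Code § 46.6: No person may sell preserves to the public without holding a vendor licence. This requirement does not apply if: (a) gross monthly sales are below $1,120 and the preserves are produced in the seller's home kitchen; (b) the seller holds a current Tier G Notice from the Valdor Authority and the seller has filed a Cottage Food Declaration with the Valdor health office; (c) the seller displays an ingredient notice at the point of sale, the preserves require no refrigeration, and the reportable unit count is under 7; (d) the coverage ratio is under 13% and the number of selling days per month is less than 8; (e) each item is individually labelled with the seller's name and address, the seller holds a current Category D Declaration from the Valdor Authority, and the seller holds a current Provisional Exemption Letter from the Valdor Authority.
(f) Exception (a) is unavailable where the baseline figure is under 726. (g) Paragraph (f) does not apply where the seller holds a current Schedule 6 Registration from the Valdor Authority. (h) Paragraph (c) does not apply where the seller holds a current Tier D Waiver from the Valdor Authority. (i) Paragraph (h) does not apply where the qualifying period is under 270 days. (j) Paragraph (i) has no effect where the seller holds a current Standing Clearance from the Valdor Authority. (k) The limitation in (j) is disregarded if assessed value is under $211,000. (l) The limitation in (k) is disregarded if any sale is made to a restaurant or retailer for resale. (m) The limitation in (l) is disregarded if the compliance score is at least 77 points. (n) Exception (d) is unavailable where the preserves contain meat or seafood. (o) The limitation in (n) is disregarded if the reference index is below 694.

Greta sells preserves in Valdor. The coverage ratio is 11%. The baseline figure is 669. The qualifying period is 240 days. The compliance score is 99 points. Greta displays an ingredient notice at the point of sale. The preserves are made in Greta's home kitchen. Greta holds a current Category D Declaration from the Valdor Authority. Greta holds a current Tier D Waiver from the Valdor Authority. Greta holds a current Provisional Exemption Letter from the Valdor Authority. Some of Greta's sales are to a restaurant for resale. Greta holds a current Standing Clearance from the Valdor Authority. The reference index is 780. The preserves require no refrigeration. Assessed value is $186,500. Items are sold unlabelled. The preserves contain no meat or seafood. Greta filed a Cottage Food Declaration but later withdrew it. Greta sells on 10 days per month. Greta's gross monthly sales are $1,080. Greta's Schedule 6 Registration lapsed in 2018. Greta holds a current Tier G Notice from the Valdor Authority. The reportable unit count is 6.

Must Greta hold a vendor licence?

No — exception (c) applies; Greta is not required to hold a vendor licence.

Exception (a)'s conditions are all satisfied: gross monthly sales are $1,080, below the $1,120 limit; the preserves are home-kitchen produced. However, paragraphs (f)–(g) must be considered: (f) operates against (a): the baseline figure is 669, under the 726 limit. (g) is not triggered (the Schedule 6 Registration is not current), so (f) stands. (a) is therefore removed.
Exception (b) requires that the seller has filed a Cottage Food Declaration with the Valdor health office; but the Cottage Food Declaration was withdrawn, so (b) is unavailable.
Exception (c) is satisfied on its face — an ingredient notice is displayed; the preserves are shelf-stable; the reportable unit count is 6, under the 7 limit. Applying paragraphs (h)–(m): (h) applies (a current Tier D Waiver is held), but is set aside by (i): (i) is triggered — the qualifying period is 240 days, under the 270 days limit. (j) is engaged (a current Standing Clearance is held), but is itself disapplied by (k): (k) operates against (j): assessed value is $186,500, under the $211,000 limit. (l) operates (some sales are to a restaurant for resale), but is set aside by (m): (m) is triggered — the compliance score is 99 points, meeting the 77 points threshold. So (c) applies.
Exception (d) requires that the number of selling days per month is less than 8; but the number of selling days per month is 10, not less than 8, so (d) is unavailable.
Exception (e) fails — items are sold unlabelled.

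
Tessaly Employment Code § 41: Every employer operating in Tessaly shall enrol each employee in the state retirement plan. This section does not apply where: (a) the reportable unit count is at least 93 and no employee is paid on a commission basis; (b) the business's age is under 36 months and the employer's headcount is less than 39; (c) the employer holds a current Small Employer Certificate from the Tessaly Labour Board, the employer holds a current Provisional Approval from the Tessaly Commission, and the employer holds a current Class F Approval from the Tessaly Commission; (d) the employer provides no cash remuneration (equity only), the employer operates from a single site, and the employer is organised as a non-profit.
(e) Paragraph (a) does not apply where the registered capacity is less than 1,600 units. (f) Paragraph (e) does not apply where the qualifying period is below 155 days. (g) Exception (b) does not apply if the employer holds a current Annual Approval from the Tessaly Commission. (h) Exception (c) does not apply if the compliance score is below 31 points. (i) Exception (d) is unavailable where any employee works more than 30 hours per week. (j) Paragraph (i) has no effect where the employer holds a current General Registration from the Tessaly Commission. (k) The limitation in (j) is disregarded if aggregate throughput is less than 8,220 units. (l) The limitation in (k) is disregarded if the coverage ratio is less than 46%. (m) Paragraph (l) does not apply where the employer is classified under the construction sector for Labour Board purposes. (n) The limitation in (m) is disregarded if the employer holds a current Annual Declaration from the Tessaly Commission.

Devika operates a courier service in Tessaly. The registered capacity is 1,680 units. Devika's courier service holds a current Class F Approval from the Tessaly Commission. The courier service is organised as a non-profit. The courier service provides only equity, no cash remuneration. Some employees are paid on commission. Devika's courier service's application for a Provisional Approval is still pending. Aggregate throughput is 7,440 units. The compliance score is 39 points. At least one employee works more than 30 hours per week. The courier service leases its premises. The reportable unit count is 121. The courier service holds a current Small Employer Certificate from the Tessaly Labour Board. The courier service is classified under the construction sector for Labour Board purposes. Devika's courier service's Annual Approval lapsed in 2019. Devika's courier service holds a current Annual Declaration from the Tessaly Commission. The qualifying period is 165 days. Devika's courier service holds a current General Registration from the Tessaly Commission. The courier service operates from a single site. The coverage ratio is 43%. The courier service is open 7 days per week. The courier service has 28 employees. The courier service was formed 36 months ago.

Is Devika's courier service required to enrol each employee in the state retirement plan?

No — exception (d) applies; Devika's courier service is not required to enrol each employee in the state retirement plan.

Exception (a) does not apply: some employees are paid on commission.
Exception (b) requires that the business's age is under 36 months; but the business's age is 36 months, not under 36 months, so (b) is unavailable.
Exception (c) requires that the employer holds a current Provisional Approval from the Tessaly Commission; but there is no Provisional Approval in force, so (c) is unavailable.
All of (d)'s requirements are met (remuneration is equity-only; the employer operates from a single site; the employer is a non-profit). Considering the limiting provisions: (i) would limit (d) — at least one employee exceeds 30 hours/week — but (j) sets (i) aside: (j) operates against (i): a current General Registration is held. (k) would limit (j) — aggregate throughput is 7,440 units, less than the 8,220 units limit — but (l) sets (k) aside: (l) operates against (k): the coverage ratio is 43%, less than the 46% limit. (m) is engaged (the courier service is classified under the construction sector), but yields to (n): (n) operates against (m): a current Annual Declaration is held. Exception (d) stands.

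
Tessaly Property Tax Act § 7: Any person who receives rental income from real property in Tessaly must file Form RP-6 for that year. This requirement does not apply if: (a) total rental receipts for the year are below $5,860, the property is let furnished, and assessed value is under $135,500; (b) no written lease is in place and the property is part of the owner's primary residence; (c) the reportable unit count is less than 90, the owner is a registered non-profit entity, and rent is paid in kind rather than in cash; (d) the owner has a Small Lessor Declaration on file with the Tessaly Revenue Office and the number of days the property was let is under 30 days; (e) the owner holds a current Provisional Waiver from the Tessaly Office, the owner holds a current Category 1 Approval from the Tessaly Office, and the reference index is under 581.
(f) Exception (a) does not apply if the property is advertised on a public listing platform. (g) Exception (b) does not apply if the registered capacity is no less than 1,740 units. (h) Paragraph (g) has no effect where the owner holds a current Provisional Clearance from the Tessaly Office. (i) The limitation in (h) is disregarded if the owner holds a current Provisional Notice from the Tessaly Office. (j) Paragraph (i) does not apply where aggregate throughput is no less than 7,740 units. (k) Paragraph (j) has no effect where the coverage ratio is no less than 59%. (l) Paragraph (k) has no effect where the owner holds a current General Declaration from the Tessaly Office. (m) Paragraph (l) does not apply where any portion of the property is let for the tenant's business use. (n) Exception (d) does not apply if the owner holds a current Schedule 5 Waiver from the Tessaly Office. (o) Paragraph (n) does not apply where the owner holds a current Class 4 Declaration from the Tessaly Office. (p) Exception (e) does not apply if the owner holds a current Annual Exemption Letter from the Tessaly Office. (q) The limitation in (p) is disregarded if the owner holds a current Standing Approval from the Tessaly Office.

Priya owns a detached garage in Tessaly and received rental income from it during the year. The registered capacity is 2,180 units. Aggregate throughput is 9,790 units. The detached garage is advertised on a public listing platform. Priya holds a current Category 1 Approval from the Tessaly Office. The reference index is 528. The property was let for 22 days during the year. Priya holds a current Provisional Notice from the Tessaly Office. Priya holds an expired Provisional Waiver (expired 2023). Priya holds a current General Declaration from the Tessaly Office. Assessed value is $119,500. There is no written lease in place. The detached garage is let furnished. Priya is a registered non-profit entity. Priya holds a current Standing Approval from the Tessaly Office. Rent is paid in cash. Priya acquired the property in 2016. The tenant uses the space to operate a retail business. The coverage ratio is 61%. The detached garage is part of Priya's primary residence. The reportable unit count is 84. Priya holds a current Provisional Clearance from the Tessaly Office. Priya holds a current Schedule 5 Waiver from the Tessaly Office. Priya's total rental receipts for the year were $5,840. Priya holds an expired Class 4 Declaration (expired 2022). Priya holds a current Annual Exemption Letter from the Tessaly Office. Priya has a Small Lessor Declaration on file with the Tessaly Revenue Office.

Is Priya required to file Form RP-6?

Yes — Priya must file Form RP-6.

Exception (a)'s conditions are all satisfied: total rental receipts for the year are $5,840, below the $5,860 limit; the property is let furnished; assessed value is $119,500, under the $135,500 limit. But: (f) operates against (a): the property is publicly advertised. Exception (a) does not apply.
All of (b)'s requirements are met (there is no written lease; the detached garage is part of the primary residence). However, paragraphs (g)–(m) must be considered: (g) is engaged — the registered capacity is 2,180 units, meeting the 1,740 units threshold. (h) would limit (g) — a current Provisional Clearance is held — but (i) sets (h) aside: (i) is triggered — a current Provisional Notice is held. (j) would limit (i) — aggregate throughput is 9,790 units, meeting the 7,740 units threshold — but (k) sets (j) aside: (k) operates against (j): the coverage ratio is 61%, meeting the 59% threshold. (l) operates (a current General Declaration is held), but is displaced by (m): (m) operates against (l): the space is let for business use. Exception (b) does not apply.
Exception (c) does not apply: rent is paid in cash.
All of (d)'s requirements are met (a Small Lessor Declaration is on file; the number of days the property was let is 22 days, under the 30 days limit). But: (n) operates against (d): a current Schedule 5 Waiver is held. (o), which would lift (n), is not engaged — the Class 4 Declaration is not current. So (d) is unavailable.
Exception (e) does not apply: the Provisional Waiver is not current.
No exception is made out. Priya falls within the general rule.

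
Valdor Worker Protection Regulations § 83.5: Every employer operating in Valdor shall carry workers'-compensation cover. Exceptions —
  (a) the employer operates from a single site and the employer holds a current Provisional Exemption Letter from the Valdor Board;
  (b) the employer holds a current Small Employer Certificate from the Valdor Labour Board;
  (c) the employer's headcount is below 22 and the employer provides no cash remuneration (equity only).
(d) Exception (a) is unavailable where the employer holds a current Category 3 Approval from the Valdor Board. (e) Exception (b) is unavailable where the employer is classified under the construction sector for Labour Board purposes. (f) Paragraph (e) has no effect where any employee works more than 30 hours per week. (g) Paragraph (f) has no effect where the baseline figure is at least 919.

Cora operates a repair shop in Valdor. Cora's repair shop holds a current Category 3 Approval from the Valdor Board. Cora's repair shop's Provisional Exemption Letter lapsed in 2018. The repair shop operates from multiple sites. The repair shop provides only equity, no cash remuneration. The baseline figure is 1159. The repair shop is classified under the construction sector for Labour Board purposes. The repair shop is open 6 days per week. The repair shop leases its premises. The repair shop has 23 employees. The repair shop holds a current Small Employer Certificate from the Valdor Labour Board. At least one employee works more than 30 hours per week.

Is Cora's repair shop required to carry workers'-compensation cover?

Yes — Cora's repair shop must carry workers'-compensation cover.

Exception (a) fails — the employer operates from multiple sites.
Exception (b) is satisfied on its face — a current Small Employer Certificate is held. But applying paragraphs (e)–(g): (e) operates against (b): the repair shop is classified under the construction sector. (f) would limit (e) — at least one employee exceeds 30 hours/week — but (g) sets (f) aside: (g) is triggered — the baseline figure is 1,159, meeting the 919 threshold. So (b) is unavailable.
Exception (c) fails — the employer's headcount is 23, not below 22.
No exception applies. The general rule governs.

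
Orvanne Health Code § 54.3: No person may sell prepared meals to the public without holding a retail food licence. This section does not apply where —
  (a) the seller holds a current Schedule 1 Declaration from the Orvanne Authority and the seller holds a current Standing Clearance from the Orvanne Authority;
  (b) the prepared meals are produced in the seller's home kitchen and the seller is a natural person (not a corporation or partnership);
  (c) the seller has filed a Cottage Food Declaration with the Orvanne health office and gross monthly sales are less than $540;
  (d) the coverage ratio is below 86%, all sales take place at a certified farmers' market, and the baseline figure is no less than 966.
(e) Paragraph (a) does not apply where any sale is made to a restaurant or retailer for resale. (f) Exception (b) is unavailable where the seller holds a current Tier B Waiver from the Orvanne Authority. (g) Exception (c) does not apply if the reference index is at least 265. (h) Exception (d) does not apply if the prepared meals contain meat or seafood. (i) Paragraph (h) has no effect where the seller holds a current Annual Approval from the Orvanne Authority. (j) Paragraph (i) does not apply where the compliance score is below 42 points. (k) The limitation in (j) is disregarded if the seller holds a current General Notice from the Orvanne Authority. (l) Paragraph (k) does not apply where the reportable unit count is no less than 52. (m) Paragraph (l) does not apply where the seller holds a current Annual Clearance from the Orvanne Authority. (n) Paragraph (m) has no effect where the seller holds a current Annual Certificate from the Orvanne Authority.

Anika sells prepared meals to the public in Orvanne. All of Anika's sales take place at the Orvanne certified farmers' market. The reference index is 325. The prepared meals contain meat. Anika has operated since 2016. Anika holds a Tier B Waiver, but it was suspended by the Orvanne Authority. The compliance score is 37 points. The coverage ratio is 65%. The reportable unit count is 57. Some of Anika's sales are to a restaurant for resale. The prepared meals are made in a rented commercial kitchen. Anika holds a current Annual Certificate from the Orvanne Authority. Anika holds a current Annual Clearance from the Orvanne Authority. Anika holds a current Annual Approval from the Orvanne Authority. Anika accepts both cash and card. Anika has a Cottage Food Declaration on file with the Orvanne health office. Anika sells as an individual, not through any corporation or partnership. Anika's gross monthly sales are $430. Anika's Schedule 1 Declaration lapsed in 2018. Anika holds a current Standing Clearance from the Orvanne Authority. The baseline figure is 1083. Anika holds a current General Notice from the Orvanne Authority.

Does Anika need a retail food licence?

Yes — Anika must hold a retail food licence.

Exception (a) requires that the seller holds a current Schedule 1 Declaration from the Orvanne Authority; but no current Schedule 1 Declaration is held, so (a) is unavailable.
Exception (b) does not apply: the prepared meals are made in a commercial kitchen, not a home kitchen.
Exception (c)'s conditions are all satisfied: a Cottage Food Declaration is on file; gross monthly sales are $430, less than the $540 limit. But: (g) operates — the reference index is 325, meeting the 265 threshold. Exception (c) does not apply.
Exception (d): the coverage ratio is 65%, below the 86% limit; all sales are at a certified farmers' market; the baseline figure is 1,083, meeting the 966 threshold — every condition holds. But: (h) operates against (d): the prepared meals contain meat. (i) would limit (h) — a current Annual Approval is held — but (j) sets (i) aside: (j) is engaged — the compliance score is 37 points, below the 42 points limit. (k) would limit (j) — a current General Notice is held — but (l) sets (k) aside: (l) applies — the reportable unit count is 57, meeting the 52 threshold. (m) would limit (l) — a current Annual Clearance is held — but (n) sets (m) aside: (n) applies — a current Annual Certificate is held. So (d) is unavailable.
No exception displaces § 54.3.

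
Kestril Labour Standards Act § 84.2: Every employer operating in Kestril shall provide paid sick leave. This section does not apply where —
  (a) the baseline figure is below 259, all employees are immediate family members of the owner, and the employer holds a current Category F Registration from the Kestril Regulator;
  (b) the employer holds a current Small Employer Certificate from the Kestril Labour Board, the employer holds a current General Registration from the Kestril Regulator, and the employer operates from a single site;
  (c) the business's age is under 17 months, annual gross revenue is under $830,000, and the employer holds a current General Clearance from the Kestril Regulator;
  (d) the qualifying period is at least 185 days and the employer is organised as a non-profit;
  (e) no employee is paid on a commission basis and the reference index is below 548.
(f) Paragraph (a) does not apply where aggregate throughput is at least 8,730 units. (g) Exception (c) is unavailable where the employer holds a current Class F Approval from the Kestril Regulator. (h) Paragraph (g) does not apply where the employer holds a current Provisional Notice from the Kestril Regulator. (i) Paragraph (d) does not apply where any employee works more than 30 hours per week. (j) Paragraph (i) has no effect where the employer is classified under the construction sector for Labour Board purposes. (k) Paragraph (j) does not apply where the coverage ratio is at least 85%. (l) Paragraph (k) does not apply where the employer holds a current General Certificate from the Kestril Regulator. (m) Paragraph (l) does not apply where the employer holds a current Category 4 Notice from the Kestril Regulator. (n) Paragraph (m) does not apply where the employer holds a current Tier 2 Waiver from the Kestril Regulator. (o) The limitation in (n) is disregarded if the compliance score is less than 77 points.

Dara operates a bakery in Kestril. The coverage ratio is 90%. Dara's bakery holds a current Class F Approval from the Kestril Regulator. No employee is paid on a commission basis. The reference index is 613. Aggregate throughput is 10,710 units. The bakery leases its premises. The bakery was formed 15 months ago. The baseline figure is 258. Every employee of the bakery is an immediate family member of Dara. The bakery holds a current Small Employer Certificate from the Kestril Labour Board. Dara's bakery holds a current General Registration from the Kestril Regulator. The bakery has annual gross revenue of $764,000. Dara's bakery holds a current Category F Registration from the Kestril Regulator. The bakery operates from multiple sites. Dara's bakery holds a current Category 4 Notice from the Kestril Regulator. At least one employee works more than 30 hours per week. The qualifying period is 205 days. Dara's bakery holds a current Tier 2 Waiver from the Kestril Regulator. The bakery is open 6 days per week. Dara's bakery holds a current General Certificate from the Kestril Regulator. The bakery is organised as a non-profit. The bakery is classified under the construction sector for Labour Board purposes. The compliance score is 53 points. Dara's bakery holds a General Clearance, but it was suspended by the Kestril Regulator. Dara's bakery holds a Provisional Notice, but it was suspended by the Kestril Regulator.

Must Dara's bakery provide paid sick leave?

Yes — Dara's bakery must provide paid sick leave.

Exception (a) is satisfied on its face — the baseline figure is 258, below the 259 limit; every employee is an immediate family member; a current Category F Registration is held. However, paragraph (f) must be considered: (f) operates against (a): aggregate throughput is 10,710 units, meeting the 8,730 units threshold. Exception (a) does not apply.
Exception (b) does not apply: the employer operates from multiple sites.
Exception (c) does not apply: no current General Clearance is held.
Exception (d): the qualifying period is 205 days, meeting the 185 days threshold; the employer is a non-profit — every condition holds. But: (i) is triggered — at least one employee exceeds 30 hours/week. (j) operates (the bakery is classified under the construction sector), but is itself disapplied by (k): (k) applies — the coverage ratio is 90%, meeting the 85% threshold. (l) is engaged (a current General Certificate is held), but yields to (m): (m) is engaged — a current Category 4 Notice is held. (n) is engaged (a current Tier 2 Waiver is held), but is set aside by (o): (o) operates — the compliance score is 53 points, less than the 77 points limit. So (d) is unavailable.
Exception (e) does not apply: the reference index is 613, not below 548.
No exception applies. The general rule governs.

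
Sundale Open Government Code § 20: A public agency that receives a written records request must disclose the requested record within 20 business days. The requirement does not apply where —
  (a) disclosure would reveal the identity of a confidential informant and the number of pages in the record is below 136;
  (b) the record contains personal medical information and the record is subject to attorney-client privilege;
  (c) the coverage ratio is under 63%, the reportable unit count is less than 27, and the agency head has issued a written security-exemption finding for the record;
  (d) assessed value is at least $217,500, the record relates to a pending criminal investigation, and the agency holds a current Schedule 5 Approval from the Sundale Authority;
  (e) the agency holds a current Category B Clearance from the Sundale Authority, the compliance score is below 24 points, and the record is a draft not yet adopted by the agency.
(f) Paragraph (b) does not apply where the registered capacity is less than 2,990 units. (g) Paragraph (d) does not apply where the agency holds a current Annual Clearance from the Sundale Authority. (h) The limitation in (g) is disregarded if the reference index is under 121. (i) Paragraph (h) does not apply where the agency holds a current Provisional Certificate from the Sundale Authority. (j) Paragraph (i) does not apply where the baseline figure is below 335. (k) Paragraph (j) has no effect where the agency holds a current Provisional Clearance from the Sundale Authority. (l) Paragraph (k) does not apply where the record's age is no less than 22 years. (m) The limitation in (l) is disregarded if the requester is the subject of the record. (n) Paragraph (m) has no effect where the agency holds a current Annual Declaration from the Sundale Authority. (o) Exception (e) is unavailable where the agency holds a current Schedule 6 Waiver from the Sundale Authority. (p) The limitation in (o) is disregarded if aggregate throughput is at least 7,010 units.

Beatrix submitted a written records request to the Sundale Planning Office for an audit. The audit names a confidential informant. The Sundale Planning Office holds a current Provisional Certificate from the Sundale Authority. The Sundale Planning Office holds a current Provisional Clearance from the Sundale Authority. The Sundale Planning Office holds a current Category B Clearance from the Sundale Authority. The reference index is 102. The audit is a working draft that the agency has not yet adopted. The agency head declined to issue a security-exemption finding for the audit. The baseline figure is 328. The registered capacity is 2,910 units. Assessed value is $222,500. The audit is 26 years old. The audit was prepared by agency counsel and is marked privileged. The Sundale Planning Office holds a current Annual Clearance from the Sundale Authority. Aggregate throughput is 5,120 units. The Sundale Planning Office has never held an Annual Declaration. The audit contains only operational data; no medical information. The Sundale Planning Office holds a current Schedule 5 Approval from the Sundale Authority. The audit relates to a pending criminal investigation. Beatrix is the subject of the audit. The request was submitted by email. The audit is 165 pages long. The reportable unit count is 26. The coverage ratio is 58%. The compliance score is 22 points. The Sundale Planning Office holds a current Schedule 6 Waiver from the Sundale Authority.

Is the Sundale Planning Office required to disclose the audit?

Exception (a) requires that the number of pages in the record is below 136; but the number of pages in the record is 165, not below 136, so (a) is unavailable.
Exception (b) fails — the audit contains only operational data.
Exception (c) requires that the agency head has issued a written security-exemption finding for the record; but the agency head declined to issue a security-exemption finding, so (c) is unavailable.
All of (d)'s requirements are met (assessed value is $222,500, meeting the $217,500 threshold; the audit relates to a pending investigation; a current Schedule 5 Approval is held). Turning to paragraphs (g)–(n): (g) operates — a current Annual Clearance is held. (h) would limit (g) — the reference index is 102, under the 121 limit — but (i) sets (h) aside: (i) operates against (h): a current Provisional Certificate is held. (j) would limit (i) — the baseline figure is 328, below the 335 limit — but (k) sets (j) aside: (k) is engaged — a current Provisional Clearance is held. (l) applies (the record's age is 26 years, meeting the 22 years threshold), but yields to (m): (m) applies — Beatrix is the subject of the audit. (n), which would lift (m), is not triggered — there is no Annual Declaration in force. Exception (d) does not apply.
Exception (e)'s conditions are all satisfied: a current Category B Clearance is held; the compliance score is 22 points, below the 24 points limit; the audit is an unadopted draft. However, paragraphs (o)–(p) must be considered: (o) operates against (e): a current Schedule 6 Waiver is held. (p), which would lift (o), is not engaged — aggregate throughput is 5,120 units, short of 7,010 units. (e) is therefore removed.
No exception is made out. the Sundale Planning Office falls within the general rule.

Yes — the Sundale Planning Office must disclose the audit.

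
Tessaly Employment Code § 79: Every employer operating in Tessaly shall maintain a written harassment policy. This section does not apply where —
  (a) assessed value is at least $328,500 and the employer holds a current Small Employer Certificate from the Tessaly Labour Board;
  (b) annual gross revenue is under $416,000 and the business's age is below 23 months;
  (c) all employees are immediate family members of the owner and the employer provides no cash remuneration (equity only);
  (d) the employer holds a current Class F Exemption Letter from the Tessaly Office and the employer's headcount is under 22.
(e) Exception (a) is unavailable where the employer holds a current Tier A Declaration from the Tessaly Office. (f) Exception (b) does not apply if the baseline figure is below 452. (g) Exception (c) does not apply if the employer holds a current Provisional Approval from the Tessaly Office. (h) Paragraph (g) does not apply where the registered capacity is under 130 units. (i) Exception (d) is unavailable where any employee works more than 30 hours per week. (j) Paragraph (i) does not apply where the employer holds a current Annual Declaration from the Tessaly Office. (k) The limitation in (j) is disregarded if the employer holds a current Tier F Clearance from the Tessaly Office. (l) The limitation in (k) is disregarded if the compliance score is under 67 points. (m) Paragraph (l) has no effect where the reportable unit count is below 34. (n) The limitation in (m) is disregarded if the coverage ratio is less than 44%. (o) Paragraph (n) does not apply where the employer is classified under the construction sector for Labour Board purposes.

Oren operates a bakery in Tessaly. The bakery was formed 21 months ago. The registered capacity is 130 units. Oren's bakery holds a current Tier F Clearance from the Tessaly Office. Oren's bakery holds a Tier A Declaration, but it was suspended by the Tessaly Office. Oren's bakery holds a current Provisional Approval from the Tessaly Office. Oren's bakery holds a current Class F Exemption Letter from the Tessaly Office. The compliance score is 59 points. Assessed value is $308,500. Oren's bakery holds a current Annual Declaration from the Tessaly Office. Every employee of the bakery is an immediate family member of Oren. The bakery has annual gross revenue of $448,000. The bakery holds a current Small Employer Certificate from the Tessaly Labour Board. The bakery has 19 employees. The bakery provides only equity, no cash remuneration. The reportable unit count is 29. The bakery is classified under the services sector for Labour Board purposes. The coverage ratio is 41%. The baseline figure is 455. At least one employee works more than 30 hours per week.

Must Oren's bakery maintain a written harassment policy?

Exception (a) requires that assessed value is at least $328,500; but assessed value is $308,500, short of $328,500, so (a) is unavailable.
Exception (b) requires that annual gross revenue is under $416,000; but annual gross revenue is $448,000, not under $416,000, so (b) is unavailable.
All of (c)'s requirements are met (every employee is an immediate family member; remuneration is equity-only). However, paragraphs (g)–(h) must be considered: (g) operates against (c): a current Provisional Approval is held. (h), which would lift (g), is not triggered — the registered capacity is 130 units, not under 130 units. Exception (c) does not apply.
Exception (d) is satisfied on its face — a current Class F Exemption Letter is held; the employer's headcount is 19, under the 22 limit. As to paragraphs (i)–(o): (i) applies (at least one employee exceeds 30 hours/week), but is set aside by (j): (j) operates against (i): a current Annual Declaration is held. (k) would limit (j) — a current Tier F Clearance is held — but (l) sets (k) aside: (l) applies — the compliance score is 59 points, under the 67 points limit. (m) operates (the reportable unit count is 29, below the 34 limit), but is itself disapplied by (n): (n) is triggered — the coverage ratio is 41%, less than the 44% limit. (o), which would lift (n), is not engaged — the bakery is classified under the services sector. Exception (d) stands.

No — exception (d) applies; Oren's bakery is not required to maintain a written harassment policy.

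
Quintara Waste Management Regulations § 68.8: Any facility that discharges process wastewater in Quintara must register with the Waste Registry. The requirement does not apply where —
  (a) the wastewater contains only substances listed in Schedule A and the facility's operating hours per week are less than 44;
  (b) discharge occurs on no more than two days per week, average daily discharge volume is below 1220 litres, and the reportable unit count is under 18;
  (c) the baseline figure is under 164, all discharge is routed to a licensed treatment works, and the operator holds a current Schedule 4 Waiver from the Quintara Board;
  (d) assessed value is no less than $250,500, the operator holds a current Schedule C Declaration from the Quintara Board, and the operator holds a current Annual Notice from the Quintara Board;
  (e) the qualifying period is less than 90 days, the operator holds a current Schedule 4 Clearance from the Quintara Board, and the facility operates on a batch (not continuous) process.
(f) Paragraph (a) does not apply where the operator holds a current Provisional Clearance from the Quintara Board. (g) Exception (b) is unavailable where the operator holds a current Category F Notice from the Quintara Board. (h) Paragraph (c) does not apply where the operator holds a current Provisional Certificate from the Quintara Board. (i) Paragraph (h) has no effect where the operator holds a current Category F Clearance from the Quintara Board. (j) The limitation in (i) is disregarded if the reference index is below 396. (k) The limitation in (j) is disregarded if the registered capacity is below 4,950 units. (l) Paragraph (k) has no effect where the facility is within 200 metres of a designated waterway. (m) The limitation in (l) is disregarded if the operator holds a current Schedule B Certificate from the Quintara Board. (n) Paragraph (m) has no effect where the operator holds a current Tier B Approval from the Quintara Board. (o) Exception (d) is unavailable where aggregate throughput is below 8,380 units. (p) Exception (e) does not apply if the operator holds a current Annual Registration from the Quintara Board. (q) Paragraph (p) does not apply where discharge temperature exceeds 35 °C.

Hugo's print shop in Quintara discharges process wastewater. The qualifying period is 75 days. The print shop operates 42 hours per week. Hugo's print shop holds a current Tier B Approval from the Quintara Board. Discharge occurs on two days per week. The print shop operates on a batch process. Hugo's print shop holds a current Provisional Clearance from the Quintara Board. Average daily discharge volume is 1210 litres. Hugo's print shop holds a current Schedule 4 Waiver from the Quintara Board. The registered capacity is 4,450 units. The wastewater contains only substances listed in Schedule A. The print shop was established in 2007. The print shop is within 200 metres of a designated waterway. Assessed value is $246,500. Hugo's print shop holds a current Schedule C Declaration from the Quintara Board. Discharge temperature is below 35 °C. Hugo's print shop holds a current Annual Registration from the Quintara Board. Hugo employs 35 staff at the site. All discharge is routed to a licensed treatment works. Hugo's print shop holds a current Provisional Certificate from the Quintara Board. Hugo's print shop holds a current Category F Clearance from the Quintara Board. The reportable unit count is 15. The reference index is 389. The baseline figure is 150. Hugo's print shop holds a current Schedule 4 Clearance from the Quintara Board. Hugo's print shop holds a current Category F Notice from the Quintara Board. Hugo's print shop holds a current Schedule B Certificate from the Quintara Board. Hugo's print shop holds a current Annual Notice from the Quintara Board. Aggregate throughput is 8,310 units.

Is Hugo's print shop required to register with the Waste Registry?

Yes — Hugo's print shop must register with the Waste Registry.

Exception (a) is satisfied on its face — the wastewater is Schedule-A-only; the facility's operating hours per week are 42, less than the 44 limit. But applying paragraph (f): (f) operates against (a): a current Provisional Clearance is held. So (a) is unavailable.
Exception (b) is satisfied on its face — discharge occurs on no more than two days per week; average daily discharge volume is 1210 litres, below the 1220 litres limit; the reportable unit count is 15, under the 18 limit. But applying paragraph (g): (g) is engaged — a current Category F Notice is held. Exception (b) does not apply.
Exception (c)'s conditions are all satisfied: the baseline figure is 150, under the 164 limit; discharge is routed to a licensed treatment works; a current Schedule 4 Waiver is held. But: (h) is triggered — a current Provisional Certificate is held. (i) would limit (h) — a current Category F Clearance is held — but (j) sets (i) aside: (j) operates against (i): the reference index is 389, below the 396 limit. (k) would limit (j) — the registered capacity is 4,450 units, below the 4,950 units limit — but (l) sets (k) aside: (l) applies — the print shop is within 200 m of a designated waterway. (m) is engaged (a current Schedule B Certificate is held), but is itself disapplied by (n): (n) operates against (m): a current Tier B Approval is held. So (c) is unavailable.
Exception (d) requires that assessed value is no less than $250,500; but assessed value is $246,500, short of $250,500, so (d) is unavailable.
Exception (e) is satisfied on its face — the qualifying period is 75 days, less than the 90 days limit; a current Schedule 4 Clearance is held; the facility operates on a batch process. But: (p) operates against (e): a current Annual Registration is held. (q), which would lift (p), is not engaged — discharge temperature is below 35 °C. Exception (e) does not apply.
Every exception is unavailable, so the rule governs.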